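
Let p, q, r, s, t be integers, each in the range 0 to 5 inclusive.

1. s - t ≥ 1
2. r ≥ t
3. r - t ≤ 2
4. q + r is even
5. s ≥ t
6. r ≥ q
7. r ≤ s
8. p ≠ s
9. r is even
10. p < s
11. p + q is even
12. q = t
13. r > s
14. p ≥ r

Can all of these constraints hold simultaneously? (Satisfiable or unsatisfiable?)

Constraints 10, 13, and 14 give s < r, r ≤ p, p < s. Chaining: s < r ≤ p < s, which forces s < s — impossible.

Unsatisfiable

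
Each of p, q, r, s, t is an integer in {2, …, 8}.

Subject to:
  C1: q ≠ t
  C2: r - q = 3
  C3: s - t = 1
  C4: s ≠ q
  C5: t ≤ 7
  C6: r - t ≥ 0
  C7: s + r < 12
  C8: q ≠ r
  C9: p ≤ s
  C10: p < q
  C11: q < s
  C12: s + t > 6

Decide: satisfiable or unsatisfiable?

Satisfiable

One satisfying assignment is p = 2, q = 3, r = 6, s = 5, t = 4.
For the less obvious constraints — constraint 2: r - q = 3; constraint 3: s - t = 1; constraint 6: r - t = 2 — and the others hold by inspection.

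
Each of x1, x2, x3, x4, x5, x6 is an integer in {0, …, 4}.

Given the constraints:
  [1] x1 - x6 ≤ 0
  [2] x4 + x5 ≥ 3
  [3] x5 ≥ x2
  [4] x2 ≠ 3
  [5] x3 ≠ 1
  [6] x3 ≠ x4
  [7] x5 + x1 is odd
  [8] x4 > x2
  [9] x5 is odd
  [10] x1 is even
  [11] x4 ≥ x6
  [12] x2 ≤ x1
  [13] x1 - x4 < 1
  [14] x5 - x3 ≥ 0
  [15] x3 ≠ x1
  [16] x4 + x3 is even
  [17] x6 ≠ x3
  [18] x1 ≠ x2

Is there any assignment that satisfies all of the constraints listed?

One satisfying assignment is x1 = 4, x2 = 1, x3 = 0, x4 = 4, x5 = 1, x6 = 4.
For the less obvious constraints — constraint 1: x1 - x6 = 0; constraint 2: x4 + x5 = 5 — and the others hold by inspection.

Satisfiable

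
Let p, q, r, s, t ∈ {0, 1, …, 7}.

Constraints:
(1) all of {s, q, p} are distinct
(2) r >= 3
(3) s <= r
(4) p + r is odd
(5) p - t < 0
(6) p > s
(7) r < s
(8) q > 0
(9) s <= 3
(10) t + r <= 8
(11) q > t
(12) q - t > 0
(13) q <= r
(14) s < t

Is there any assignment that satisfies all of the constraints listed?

Constraints 5, 6, 7, 11, and 13 give q ≤ r, r < s, s < p, p < t, t < q. Chaining: q ≤ r < s < p < t < q, which forces q < q — impossible.

Unsatisfiable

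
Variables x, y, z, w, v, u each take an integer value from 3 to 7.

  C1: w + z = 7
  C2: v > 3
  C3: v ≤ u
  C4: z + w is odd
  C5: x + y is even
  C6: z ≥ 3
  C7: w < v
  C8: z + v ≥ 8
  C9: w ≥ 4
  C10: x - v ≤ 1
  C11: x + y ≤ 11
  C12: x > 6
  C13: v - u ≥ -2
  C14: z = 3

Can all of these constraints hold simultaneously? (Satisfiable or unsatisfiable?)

Satisfiable

The assignment x = 7, y = 3, z = 3, w = 4, v = 7, u = 7 works:
  constraint 1 holds since w + z = 7.
  constraint 8 holds since z + v = 10.
The rest check out directly.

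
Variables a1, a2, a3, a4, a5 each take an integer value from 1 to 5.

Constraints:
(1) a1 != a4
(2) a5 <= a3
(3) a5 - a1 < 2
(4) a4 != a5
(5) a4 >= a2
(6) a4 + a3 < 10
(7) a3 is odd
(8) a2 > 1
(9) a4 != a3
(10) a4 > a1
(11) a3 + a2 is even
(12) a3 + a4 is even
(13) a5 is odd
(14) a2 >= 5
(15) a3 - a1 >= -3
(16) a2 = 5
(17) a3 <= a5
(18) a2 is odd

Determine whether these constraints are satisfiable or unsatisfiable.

Setting (a1, a2, a3, a4, a5) = (3, 5, 3, 5, 3) satisfies everything: constraint 3: a5 - a1 = 0; constraint 6: a4 + a3 = 8, and the others follow.

Satisfiable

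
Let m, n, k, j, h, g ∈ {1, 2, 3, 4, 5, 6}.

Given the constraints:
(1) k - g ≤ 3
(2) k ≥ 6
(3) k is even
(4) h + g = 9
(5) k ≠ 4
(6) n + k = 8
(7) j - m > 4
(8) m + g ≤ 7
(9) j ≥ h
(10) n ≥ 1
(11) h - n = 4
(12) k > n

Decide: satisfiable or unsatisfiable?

Satisfiable

Take m = 1, n = 2, k = 6, j = 6, h = 6, g = 3. Then constraint 1: k - g = 3; constraint 4: h + g = 9; constraint 6: n + k = 8, and every other listed constraint is also met.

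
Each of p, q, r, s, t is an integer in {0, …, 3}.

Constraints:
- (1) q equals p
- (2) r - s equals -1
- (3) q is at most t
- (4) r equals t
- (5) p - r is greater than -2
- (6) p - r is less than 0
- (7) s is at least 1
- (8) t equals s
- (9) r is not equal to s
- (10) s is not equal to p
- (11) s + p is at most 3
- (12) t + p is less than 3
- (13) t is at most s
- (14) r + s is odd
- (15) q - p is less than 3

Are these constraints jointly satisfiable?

From constraints 4 and 8, r = t = s, so r = s. But constraint 9 says r ≠ s. Contradiction.

Unsatisfiable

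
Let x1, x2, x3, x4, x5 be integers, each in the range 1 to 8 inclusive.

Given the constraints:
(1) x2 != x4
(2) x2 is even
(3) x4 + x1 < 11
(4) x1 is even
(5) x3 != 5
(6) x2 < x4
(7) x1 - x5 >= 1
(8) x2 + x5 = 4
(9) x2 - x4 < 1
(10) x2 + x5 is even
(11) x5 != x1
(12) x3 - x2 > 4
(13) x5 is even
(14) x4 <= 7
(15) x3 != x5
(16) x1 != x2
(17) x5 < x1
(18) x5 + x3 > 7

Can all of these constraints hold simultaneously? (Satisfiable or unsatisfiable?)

Take x1 = 6, x2 = 2, x3 = 8, x4 = 4, x5 = 2. Then constraint 3: x4 + x1 = 10; constraint 7: x1 - x5 = 4; constraint 8: x2 + x5 = 4, and every other listed constraint is also met.

Satisfiable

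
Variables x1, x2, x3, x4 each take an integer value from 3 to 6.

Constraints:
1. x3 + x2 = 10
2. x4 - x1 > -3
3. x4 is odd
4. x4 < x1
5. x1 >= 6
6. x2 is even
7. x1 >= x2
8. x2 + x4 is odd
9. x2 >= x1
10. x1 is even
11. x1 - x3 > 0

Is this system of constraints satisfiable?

Satisfiable

Setting (x1, x2, x3, x4) = (6, 6, 4, 5) satisfies everything: constraint 1: x3 + x2 = 10; constraint 2: x4 - x1 = -1; constraint 11: x1 - x3 = 2, and the others follow.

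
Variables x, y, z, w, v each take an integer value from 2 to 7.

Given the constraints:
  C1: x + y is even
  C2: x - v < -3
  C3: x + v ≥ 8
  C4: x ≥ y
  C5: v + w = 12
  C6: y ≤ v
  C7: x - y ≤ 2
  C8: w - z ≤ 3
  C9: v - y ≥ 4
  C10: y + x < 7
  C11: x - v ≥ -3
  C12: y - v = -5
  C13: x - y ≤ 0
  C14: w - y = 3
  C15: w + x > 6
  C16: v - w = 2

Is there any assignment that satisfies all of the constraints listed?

Unsatisfiable

Constraints 9, 11, and 13 give v − y ≥ 4, y − x ≥ 0, x − v ≥ -3.
Adding all 3 inequalities: the left sides telescope to 0, and the right sides sum to 4 + 0 + (-3) = 1. So 0 ≥ 1, which is false.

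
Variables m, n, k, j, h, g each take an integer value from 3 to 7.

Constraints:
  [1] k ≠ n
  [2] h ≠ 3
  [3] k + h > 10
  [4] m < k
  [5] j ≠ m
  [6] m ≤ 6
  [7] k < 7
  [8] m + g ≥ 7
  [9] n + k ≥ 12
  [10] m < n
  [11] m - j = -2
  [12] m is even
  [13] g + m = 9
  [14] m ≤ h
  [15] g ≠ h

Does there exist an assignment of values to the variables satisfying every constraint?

Try m = 4, n = 7, k = 6, j = 6, h = 6, g = 5.
Check constraint 3: k + h = 12; constraint 8: m + g = 9; constraint 9: n + k = 13. The remaining constraints are straightforward to verify.

Satisfiable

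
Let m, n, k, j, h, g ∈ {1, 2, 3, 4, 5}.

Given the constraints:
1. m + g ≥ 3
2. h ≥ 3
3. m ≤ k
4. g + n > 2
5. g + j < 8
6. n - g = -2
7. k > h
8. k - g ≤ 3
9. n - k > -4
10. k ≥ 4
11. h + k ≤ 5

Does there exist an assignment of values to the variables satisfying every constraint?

From constraint 2: h ≥ 3. From constraint 10: k ≥ 4. Hence h + k ≥ 7. But constraint 11 requires h + k ≤ 5, and 5 < 7. Contradiction.

Unsatisfiable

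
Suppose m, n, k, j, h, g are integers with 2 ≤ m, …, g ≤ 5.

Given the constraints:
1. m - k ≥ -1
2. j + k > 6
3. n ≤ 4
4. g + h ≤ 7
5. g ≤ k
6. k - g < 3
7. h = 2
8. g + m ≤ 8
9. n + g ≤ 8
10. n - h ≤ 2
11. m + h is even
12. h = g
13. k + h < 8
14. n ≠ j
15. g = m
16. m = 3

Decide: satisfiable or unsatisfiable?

Unsatisfiable

Constraint 7 fixes h = 2 and constraint 16 fixes m = 3. Constraints 12 and 15 give h = g = m, so h = m. But 2 ≠ 3 — contradiction.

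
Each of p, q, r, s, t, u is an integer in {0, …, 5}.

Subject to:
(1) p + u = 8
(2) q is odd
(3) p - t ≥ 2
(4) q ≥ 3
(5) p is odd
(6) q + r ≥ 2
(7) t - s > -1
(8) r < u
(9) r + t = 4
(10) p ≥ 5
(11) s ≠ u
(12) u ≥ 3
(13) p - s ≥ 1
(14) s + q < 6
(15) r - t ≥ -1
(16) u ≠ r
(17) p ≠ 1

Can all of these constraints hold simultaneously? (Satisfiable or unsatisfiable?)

Try p = 5, q = 3, r = 2, s = 2, t = 2, u = 3.
Check constraint 1: p + u = 8; constraint 3: p - t = 3; constraint 6: q + r = 5. The remaining constraints are straightforward to verify.

Satisfiable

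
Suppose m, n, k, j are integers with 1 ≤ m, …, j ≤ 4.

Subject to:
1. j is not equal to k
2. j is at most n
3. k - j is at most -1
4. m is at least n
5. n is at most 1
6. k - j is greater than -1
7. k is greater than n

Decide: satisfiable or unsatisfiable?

Unsatisfiable

Constraints 2, 3, and 7 give j ≤ n, n < k, k < j. Chaining: j ≤ n < k < j, which forces j < j — impossible.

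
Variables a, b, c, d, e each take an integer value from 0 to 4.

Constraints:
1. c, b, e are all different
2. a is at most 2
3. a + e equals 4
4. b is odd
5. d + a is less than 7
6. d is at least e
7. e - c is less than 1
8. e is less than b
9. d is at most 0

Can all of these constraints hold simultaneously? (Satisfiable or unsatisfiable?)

Unsatisfiable

From constraint 2: a ≤ 2. From constraints 6 and 9: e ≤ d ≤ 0. Hence a + e ≤ 2. But constraint 3 requires a + e = 4, and 4 > 2. Contradiction.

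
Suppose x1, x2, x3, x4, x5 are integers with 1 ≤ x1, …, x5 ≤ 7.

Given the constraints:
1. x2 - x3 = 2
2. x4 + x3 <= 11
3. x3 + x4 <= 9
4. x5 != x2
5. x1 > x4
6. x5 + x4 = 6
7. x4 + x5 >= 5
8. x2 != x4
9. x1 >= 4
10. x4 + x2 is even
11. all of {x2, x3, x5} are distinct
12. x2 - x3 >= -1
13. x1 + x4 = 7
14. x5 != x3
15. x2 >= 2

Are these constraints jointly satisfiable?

Satisfiable

Take x1 = 4, x2 = 7, x3 = 5, x4 = 3, x5 = 3. Then constraint 1: x2 - x3 = 2; constraint 2: x4 + x3 = 8, and every other listed constraint is also met.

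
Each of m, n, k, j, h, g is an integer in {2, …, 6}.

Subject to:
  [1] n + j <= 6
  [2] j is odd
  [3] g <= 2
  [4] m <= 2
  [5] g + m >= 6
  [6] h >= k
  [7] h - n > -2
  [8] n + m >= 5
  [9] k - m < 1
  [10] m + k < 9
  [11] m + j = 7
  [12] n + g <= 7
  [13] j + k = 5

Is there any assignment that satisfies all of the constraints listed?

Unsatisfiable

From constraint 3: g ≤ 2. From constraint 4: m ≤ 2. Hence g + m ≤ 4. But constraint 5 requires g + m ≥ 6, and 6 > 4. Contradiction.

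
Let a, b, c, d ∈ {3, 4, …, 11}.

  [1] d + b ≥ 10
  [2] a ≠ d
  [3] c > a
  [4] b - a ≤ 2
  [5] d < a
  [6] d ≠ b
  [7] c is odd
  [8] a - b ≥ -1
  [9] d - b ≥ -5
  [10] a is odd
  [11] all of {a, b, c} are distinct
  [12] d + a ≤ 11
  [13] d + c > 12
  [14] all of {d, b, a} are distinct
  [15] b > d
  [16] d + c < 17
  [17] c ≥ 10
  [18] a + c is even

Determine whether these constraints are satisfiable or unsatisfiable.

Satisfiable

The assignment a = 5, b = 6, c = 11, d = 4 works:
  constraint 1 holds since d + b = 10.
  constraint 4 holds since b - a = 1.
  constraint 8 holds since a - b = -1.
The rest check out directly.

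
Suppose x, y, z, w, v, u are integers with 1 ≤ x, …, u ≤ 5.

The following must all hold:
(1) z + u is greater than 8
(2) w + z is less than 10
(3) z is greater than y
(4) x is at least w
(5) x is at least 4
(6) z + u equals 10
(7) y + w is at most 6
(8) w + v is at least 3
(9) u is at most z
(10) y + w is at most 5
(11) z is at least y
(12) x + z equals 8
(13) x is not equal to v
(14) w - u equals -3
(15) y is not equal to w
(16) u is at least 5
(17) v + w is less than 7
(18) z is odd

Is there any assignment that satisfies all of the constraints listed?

Unsatisfiable

From constraint 5: x ≥ 4. From constraints 9 and 16: z ≥ u ≥ 5. Hence x + z ≥ 9. But constraint 12 requires x + z = 8, and 8 < 9. Contradiction.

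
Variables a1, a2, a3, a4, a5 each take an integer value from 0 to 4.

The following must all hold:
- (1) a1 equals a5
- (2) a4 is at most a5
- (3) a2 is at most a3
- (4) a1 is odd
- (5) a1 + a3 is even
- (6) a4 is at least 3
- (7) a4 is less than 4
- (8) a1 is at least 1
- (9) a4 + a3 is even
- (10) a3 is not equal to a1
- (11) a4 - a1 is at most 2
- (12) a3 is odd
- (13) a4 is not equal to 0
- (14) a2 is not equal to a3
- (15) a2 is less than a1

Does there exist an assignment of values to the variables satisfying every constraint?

Take a1 = 3, a2 = 0, a3 = 1, a4 = 3, a5 = 3. Then constraint 4: a1 = 3 is odd; constraint 11: a4 - a1 = 0, and every other listed constraint is also met.

Satisfiable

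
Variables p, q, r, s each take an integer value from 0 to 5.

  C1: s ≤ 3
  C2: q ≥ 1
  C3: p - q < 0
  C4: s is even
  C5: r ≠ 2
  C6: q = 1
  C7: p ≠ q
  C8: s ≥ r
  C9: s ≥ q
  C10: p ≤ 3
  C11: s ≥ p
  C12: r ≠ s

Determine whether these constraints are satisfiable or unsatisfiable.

Satisfiable

Setting (p, q, r, s) = (0, 1, 1, 2) satisfies everything: constraint 3: p - q = -1; constraint 4: s = 2 is even; constraint 8: s = 2, r = 1, and the others follow.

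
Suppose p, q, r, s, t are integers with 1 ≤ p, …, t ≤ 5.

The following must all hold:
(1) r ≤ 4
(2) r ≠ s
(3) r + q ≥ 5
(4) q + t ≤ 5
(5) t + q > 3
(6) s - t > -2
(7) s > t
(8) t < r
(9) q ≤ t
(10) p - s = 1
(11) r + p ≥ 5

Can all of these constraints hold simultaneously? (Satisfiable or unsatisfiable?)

Satisfiable

Take p = 4, q = 2, r = 4, s = 3, t = 2. Then constraint 3: r + q = 6; constraint 4: q + t = 4; constraint 5: t + q = 4, and every other listed constraint is also met.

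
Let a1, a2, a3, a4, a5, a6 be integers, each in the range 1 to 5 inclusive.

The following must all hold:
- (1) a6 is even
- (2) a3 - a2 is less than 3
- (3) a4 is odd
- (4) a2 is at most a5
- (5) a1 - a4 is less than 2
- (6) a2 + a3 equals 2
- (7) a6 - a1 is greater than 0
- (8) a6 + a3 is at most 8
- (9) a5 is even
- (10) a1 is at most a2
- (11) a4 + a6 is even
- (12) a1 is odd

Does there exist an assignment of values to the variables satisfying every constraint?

Unsatisfiable

Constraint 3 makes a4 odd and constraint 1 makes a6 even, so a4 + a6 must be odd. Constraint 11 says a4 + a6 is even — contradiction.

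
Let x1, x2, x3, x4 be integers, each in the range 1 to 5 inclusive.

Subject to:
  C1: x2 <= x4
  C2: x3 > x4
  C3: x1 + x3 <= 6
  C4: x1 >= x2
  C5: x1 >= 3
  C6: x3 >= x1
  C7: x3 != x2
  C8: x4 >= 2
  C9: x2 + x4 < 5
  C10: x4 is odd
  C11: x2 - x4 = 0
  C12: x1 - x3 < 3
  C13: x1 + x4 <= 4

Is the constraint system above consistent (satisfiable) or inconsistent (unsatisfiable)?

Unsatisfiable

From constraint 5: x1 ≥ 3. From constraint 8: x4 ≥ 2. Hence x1 + x4 ≥ 5. But constraint 13 requires x1 + x4 ≤ 4, and 4 < 5. Contradiction.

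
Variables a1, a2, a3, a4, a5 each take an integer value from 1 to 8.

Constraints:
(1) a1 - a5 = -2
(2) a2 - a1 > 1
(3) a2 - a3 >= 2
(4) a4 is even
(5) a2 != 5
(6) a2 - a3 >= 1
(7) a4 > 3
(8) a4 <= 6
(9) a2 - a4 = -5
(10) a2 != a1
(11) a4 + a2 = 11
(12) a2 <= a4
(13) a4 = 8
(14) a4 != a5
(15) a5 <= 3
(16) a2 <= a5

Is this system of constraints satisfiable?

Unsatisfiable

From constraint 8: a4 ≤ 6. From constraints 15 and 16: a2 ≤ a5 ≤ 3. Hence a4 + a2 ≤ 9. But constraint 11 requires a4 + a2 = 11, and 11 > 9. Contradiction.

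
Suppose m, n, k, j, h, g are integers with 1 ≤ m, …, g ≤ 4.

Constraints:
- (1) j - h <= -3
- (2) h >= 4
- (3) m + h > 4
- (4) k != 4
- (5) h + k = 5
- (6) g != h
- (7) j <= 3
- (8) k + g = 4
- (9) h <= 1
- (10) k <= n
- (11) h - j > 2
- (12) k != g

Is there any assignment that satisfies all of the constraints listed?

From constraint 2: h ≥ 4. From constraint 9: h ≤ 1. But 1 < 4, so no value of h works.

Unsatisfiable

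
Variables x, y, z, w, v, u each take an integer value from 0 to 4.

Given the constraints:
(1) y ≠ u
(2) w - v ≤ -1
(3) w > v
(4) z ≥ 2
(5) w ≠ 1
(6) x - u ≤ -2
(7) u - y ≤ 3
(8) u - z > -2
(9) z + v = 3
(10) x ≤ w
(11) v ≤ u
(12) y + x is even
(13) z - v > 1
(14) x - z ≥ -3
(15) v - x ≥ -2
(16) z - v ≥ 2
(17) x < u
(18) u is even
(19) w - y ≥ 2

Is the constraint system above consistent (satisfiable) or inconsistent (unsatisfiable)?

Constraints 2, 6, 7, 14, 16, and 19 give u − x ≥ 2, x − z ≥ -3, z − v ≥ 2, v − w ≥ 1, w − y ≥ 2, y − u ≥ -3.
Adding all 6 inequalities: the left sides telescope to 0, and the right sides sum to 2 + (-3) + 2 + 1 + 2 + (-3) = 1. So 0 ≥ 1, which is false.

Unsatisfiable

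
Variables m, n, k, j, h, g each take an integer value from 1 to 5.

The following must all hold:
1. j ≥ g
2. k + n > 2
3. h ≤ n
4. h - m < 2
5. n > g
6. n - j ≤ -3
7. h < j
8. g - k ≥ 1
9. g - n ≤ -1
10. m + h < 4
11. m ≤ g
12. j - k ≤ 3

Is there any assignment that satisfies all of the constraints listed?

Constraints 6, 8, 9, and 12 give g − k ≥ 1, k − j ≥ -3, j − n ≥ 3, n − g ≥ 1.
Adding all 4 inequalities: the left sides telescope to 0, and the right sides sum to 1 + (-3) + 3 + 1 = 2. So 0 ≥ 2, which is false.

Unsatisfiable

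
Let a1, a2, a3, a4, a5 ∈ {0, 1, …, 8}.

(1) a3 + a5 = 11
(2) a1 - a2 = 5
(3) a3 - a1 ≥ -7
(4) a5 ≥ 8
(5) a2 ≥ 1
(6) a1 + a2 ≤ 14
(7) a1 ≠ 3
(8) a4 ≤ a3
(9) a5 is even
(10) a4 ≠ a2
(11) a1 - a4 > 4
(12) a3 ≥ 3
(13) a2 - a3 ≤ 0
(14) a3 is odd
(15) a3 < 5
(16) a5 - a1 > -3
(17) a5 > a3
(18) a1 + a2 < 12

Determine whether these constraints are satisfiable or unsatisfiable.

Satisfiable

The assignment a1 = 8, a2 = 3, a3 = 3, a4 = 2, a5 = 8 works:
  constraint 1 holds since a3 + a5 = 11.
  constraint 2 holds since a1 - a2 = 5.
  constraint 3 holds since a3 - a1 = -5.
The rest check out directly.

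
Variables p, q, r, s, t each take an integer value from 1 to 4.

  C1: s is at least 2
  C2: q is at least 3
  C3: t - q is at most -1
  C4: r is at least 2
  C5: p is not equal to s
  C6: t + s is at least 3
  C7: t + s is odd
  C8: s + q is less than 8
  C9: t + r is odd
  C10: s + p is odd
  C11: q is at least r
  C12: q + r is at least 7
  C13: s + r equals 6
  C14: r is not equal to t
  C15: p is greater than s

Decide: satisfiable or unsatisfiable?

One satisfying assignment is p = 4, q = 4, r = 3, s = 3, t = 2.
For the less obvious constraints — constraint 3: t - q = -2; constraint 6: t + s = 5 — and the others hold by inspection.

Satisfiable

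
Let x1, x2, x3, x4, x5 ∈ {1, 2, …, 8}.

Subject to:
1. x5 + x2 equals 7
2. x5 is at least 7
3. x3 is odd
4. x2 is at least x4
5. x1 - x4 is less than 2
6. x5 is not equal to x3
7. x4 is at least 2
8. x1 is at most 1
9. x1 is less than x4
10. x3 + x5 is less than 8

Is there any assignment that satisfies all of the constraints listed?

From constraint 2: x5 ≥ 7. From constraints 4 and 7: x2 ≥ x4 ≥ 2. Hence x5 + x2 ≥ 9. But constraint 1 requires x5 + x2 = 7, and 7 < 9. Contradiction.

Unsatisfiable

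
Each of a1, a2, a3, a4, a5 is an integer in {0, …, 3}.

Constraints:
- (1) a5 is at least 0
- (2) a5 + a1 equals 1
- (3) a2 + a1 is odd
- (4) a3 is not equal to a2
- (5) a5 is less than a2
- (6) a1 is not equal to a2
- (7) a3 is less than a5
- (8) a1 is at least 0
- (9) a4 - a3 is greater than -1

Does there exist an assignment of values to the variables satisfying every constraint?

The assignment a1 = 0, a2 = 3, a3 = 0, a4 = 1, a5 = 1 works:
  constraint 2 holds since a5 + a1 = 1.
  constraint 3 holds since a2 + a1 = 3 is odd.
  constraint 9 holds since a4 - a3 = 1.
The rest check out directly.

Satisfiable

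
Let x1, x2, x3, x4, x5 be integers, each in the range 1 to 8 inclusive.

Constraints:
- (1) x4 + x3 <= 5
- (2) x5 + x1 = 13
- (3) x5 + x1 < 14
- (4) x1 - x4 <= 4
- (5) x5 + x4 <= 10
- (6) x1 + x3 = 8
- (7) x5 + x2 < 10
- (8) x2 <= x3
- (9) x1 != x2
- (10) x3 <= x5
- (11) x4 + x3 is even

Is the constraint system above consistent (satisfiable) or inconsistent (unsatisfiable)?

Setting (x1, x2, x3, x4, x5) = (7, 1, 1, 3, 6) satisfies everything: constraint 1: x4 + x3 = 4; constraint 2: x5 + x1 = 13, and the others follow.

Satisfiable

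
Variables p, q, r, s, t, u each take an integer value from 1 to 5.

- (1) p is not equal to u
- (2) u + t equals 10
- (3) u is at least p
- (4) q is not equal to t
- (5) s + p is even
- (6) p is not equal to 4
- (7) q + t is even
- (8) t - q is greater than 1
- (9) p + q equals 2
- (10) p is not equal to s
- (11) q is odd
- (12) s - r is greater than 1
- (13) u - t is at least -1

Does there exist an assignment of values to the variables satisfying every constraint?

Satisfiable

Setting (p, q, r, s, t, u) = (1, 1, 1, 3, 5, 5) satisfies everything: constraint 2: u + t = 10; constraint 8: t - q = 4; constraint 9: p + q = 2, and the others follow.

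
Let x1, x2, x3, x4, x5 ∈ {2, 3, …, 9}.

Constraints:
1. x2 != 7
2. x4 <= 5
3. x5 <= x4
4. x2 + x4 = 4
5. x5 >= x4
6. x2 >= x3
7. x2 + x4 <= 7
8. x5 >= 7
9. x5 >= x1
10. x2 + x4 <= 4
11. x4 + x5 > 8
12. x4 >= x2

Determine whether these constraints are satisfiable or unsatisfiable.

From constraint 8: x5 ≥ 7. From constraints 2 and 3: x5 ≤ x4 and x4 ≤ 5, so x5 ≤ 5. But 5 < 7, so no value of x5 works.

Unsatisfiable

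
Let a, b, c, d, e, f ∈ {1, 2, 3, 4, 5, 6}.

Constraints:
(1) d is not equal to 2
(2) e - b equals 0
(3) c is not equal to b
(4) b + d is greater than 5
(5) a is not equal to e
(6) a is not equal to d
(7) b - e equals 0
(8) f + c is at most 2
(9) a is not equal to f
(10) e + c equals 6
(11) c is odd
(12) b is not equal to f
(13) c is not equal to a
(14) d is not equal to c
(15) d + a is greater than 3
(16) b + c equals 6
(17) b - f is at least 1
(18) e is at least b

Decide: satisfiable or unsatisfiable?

The assignment a = 2, b = 5, c = 1, d = 3, e = 5, f = 1 works:
  constraint 2 holds since e - b = 0.
  constraint 4 holds since b + d = 8.
The rest check out directly.

Satisfiable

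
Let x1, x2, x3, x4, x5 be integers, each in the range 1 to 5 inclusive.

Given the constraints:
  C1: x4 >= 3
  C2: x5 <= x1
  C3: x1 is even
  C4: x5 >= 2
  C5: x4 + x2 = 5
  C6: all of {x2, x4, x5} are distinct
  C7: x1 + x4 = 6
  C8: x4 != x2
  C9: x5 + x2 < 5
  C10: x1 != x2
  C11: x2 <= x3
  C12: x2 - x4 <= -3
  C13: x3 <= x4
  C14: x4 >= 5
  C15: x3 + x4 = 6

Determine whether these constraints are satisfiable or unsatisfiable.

Unsatisfiable

From constraints 2 and 4: x1 ≥ x5 ≥ 2. From constraint 14: x4 ≥ 5. Hence x1 + x4 ≥ 7. But constraint 7 requires x1 + x4 = 6, and 6 < 7. Contradiction.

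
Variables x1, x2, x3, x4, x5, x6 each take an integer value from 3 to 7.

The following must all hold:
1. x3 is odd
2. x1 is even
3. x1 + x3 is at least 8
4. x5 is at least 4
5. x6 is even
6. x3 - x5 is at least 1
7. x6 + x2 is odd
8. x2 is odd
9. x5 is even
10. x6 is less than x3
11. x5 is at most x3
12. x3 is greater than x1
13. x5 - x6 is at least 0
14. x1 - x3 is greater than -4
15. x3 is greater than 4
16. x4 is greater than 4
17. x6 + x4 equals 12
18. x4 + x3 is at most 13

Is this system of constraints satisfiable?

Setting (x1, x2, x3, x4, x5, x6) = (4, 3, 7, 6, 6, 6) satisfies everything: constraint 3: x1 + x3 = 11; constraint 6: x3 - x5 = 1, and the others follow.

Satisfiable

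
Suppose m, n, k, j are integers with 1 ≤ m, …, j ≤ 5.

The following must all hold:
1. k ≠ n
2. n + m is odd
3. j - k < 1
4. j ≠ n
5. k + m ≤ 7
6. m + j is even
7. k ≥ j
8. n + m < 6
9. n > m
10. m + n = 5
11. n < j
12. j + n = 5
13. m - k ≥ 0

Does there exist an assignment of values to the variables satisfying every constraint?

Unsatisfiable

Constraints 7, 9, 11, and 13 give n < j, j ≤ k, k ≤ m, m < n. Chaining: n < j ≤ k ≤ m < n, which forces n < n — impossible.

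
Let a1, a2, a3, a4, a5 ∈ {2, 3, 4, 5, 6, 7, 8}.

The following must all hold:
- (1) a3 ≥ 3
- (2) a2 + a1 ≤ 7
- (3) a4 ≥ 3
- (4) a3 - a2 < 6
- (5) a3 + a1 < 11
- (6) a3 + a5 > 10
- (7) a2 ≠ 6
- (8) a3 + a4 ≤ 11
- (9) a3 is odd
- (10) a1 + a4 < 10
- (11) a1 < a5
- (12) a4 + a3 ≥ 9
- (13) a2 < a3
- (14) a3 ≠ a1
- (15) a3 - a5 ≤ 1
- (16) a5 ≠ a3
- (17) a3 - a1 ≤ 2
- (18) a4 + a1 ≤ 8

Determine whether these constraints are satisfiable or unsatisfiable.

The assignment a1 = 4, a2 = 2, a3 = 5, a4 = 4, a5 = 7 works:
  constraint 2 holds since a2 + a1 = 6.
  constraint 4 holds since a3 - a2 = 3.
  constraint 5 holds since a3 + a1 = 9.
The rest check out directly.

Satisfiable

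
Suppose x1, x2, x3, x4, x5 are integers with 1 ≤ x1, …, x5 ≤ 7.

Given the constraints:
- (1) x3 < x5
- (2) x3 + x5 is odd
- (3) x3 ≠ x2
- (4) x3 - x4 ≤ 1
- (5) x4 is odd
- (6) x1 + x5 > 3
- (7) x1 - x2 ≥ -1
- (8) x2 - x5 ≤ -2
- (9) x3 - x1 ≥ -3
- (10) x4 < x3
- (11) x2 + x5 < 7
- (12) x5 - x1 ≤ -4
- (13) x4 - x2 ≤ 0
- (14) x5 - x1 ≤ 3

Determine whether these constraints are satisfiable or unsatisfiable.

Unsatisfiable

Constraints 4, 8, 9, 12, and 13 give x1 − x5 ≥ 4, x5 − x2 ≥ 2, x2 − x4 ≥ 0, x4 − x3 ≥ -1, x3 − x1 ≥ -3.
Adding all 5 inequalities: the left sides telescope to 0, and the right sides sum to 4 + 2 + 0 + (-1) + (-3) = 2. So 0 ≥ 2, which is false.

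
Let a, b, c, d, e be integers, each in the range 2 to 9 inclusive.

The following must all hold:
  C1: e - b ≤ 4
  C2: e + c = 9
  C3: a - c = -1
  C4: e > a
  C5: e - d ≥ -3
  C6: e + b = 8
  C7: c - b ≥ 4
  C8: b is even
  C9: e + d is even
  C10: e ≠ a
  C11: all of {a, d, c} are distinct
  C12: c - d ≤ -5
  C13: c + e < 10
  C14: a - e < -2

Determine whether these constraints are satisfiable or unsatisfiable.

Constraints 1, 5, 7, and 12 give c − b ≥ 4, b − e ≥ -4, e − d ≥ -3, d − c ≥ 5.
Adding all 4 inequalities: the left sides telescope to 0, and the right sides sum to 4 + (-4) + (-3) + 5 = 2. So 0 ≥ 2, which is false.

Unsatisfiable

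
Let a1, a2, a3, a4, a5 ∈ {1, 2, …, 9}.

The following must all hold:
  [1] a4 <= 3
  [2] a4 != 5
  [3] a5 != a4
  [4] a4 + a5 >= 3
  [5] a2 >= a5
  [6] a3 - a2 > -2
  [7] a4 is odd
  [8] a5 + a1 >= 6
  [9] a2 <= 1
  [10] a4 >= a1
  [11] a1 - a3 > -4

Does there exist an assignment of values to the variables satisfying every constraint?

From constraints 5 and 9: a5 ≤ a2 ≤ 1. From constraints 1 and 10: a1 ≤ a4 ≤ 3. Hence a5 + a1 ≤ 4. But constraint 8 requires a5 + a1 ≥ 6, and 6 > 4. Contradiction.

Unsatisfiable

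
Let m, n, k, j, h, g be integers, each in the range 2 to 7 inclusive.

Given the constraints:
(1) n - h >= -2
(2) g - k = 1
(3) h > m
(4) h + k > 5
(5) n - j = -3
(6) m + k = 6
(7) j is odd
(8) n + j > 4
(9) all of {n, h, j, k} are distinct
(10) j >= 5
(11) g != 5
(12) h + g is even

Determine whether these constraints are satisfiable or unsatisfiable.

Satisfiable

Setting (m, n, k, j, h, g) = (3, 2, 3, 5, 4, 4) satisfies everything: constraint 1: n - h = -2; constraint 2: g - k = 1; constraint 4: h + k = 7, and the others follow.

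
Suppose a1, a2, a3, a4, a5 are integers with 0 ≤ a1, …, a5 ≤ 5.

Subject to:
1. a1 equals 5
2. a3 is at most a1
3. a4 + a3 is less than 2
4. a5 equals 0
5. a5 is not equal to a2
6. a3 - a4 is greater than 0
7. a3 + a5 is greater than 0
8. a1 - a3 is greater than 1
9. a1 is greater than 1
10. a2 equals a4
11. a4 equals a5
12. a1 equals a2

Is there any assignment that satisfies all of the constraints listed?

Unsatisfiable

Constraint 1 fixes a1 = 5 and constraint 4 fixes a5 = 0. Constraints 10, 11, and 12 give a1 = a2 = a4 = a5, so a1 = a5. But 5 ≠ 0 — contradiction.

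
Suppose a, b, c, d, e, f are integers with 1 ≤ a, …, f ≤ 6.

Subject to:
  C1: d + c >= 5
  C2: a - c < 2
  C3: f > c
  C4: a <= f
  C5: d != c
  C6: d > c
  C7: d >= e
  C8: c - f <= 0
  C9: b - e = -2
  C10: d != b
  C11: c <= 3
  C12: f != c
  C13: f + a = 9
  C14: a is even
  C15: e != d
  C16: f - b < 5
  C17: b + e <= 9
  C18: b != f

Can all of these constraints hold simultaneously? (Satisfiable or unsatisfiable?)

Setting (a, b, c, d, e, f) = (4, 2, 3, 5, 4, 5) satisfies everything: constraint 1: d + c = 8; constraint 2: a - c = 1; constraint 8: c - f = -2, and the others follow.

Satisfiable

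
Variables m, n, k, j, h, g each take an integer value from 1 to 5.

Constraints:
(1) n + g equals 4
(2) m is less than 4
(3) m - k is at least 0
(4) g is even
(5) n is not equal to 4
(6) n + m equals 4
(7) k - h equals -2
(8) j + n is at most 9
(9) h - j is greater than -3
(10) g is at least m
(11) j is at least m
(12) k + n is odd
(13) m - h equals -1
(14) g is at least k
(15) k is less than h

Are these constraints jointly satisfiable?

Setting (m, n, k, j, h, g) = (2, 2, 1, 4, 3, 2) satisfies everything: constraint 1: n + g = 4; constraint 3: m - k = 1; constraint 6: n + m = 4, and the others follow.

Satisfiable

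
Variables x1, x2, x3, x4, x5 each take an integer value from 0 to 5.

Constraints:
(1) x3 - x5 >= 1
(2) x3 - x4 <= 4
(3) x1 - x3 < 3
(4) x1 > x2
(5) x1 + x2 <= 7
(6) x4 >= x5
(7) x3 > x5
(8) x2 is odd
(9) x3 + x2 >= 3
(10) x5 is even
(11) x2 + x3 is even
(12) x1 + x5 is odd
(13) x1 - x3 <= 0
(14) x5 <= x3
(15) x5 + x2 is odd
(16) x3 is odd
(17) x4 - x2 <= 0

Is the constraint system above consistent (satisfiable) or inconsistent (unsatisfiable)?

Satisfiable

Take x1 = 3, x2 = 1, x3 = 3, x4 = 0, x5 = 0. Then constraint 1: x3 - x5 = 3; constraint 2: x3 - x4 = 3, and every other listed constraint is also met.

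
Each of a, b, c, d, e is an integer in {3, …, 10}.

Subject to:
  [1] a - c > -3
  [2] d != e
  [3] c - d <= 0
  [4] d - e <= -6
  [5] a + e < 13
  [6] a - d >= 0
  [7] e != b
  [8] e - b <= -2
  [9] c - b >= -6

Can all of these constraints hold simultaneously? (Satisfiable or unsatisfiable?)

Constraints 3, 4, 8, and 9 give d − c ≥ 0, c − b ≥ -6, b − e ≥ 2, e − d ≥ 6.
Adding all 4 inequalities: the left sides telescope to 0, and the right sides sum to 0 + (-6) + 2 + 6 = 2. So 0 ≥ 2, which is false.

Unsatisfiable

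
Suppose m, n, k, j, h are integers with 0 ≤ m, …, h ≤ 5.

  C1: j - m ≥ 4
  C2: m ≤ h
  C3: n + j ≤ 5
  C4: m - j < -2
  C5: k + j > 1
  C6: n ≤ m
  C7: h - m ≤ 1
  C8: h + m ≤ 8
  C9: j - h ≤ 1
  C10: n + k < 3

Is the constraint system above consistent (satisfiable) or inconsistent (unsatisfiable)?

Unsatisfiable

Constraints 1, 7, and 9 give j − m ≥ 4, m − h ≥ -1, h − j ≥ -1.
Adding all 3 inequalities: the left sides telescope to 0, and the right sides sum to 4 + (-1) + (-1) = 2. So 0 ≥ 2, which is false.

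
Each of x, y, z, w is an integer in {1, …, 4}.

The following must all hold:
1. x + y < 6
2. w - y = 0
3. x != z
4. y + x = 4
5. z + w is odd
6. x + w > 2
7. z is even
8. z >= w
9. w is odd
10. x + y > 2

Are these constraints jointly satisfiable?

Satisfiable

Try x = 1, y = 3, z = 4, w = 3.
Check constraint 1: x + y = 4; constraint 2: w - y = 0; constraint 4: y + x = 4. The remaining constraints are straightforward to verify.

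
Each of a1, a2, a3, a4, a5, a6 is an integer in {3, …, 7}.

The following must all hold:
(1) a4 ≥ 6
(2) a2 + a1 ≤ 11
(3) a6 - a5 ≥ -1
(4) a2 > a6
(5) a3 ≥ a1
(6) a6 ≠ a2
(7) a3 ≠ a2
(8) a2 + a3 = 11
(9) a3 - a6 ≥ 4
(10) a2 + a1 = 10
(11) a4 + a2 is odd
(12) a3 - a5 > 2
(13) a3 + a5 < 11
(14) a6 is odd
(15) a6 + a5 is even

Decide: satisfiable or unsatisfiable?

Satisfiable

Setting (a1, a2, a3, a4, a5, a6) = (6, 4, 7, 7, 3, 3) satisfies everything: constraint 2: a2 + a1 = 10; constraint 3: a6 - a5 = 0, and the others follow.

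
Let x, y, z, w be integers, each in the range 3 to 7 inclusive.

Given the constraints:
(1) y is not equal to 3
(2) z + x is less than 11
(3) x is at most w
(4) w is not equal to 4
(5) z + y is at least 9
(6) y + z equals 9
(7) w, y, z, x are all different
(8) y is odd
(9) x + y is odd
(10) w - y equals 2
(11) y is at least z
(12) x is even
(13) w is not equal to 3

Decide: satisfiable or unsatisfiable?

Satisfiable

Take x = 6, y = 5, z = 4, w = 7. Then constraint 2: z + x = 10; constraint 5: z + y = 9; constraint 6: y + z = 9, and every other listed constraint is also met.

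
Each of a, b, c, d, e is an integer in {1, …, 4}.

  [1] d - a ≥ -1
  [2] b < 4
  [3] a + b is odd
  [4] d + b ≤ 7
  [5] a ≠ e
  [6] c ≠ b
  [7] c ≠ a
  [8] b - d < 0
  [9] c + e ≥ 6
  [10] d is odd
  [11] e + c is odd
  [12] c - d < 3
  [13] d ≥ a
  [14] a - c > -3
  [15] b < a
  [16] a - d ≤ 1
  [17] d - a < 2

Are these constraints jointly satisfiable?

Satisfiable

One satisfying assignment is a = 2, b = 1, c = 4, d = 3, e = 3.
For the less obvious constraints — constraint 1: d - a = 1; constraint 4: d + b = 4 — and the others hold by inspection.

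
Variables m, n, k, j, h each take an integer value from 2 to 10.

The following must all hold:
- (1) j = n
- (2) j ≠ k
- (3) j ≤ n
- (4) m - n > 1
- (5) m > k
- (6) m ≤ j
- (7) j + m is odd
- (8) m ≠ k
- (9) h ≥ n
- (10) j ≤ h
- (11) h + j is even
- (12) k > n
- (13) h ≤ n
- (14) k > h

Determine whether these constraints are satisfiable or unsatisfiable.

Unsatisfiable

Constraints 5, 6, 10, 12, and 13 give m ≤ j, j ≤ h, h ≤ n, n < k, k < m. Chaining: m ≤ j ≤ h ≤ n < k < m, which forces m < m — impossible.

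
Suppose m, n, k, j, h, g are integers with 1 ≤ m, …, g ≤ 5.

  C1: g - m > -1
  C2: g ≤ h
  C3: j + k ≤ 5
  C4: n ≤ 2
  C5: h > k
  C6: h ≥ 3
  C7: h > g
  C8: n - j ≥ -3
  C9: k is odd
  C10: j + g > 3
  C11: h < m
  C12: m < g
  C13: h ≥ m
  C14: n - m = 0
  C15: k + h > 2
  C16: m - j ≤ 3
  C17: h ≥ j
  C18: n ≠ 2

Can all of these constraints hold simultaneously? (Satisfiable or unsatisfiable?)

Constraints 7, 11, and 12 give g < h, h < m, m < g. Chaining: g < h < m < g, which forces g < g — impossible.

Unsatisfiable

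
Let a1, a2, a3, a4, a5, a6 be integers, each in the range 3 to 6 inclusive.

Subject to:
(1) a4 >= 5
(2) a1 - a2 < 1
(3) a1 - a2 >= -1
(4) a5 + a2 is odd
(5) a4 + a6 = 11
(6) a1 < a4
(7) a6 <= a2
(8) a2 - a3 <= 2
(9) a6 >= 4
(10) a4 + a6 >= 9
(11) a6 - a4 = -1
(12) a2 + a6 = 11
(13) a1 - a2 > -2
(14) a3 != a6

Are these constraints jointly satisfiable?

Setting (a1, a2, a3, a4, a5, a6) = (5, 6, 6, 6, 5, 5) satisfies everything: constraint 2: a1 - a2 = -1; constraint 3: a1 - a2 = -1; constraint 5: a4 + a6 = 11, and the others follow.

Satisfiable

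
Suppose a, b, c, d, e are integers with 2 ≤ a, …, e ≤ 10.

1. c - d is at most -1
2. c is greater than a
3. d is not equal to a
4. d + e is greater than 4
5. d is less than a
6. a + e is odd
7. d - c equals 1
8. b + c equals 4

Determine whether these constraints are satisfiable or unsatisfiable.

Unsatisfiable

Constraints 1, 2, and 5 give a < c, c < d, d < a. Chaining: a < c < d < a, which forces a < a — impossible.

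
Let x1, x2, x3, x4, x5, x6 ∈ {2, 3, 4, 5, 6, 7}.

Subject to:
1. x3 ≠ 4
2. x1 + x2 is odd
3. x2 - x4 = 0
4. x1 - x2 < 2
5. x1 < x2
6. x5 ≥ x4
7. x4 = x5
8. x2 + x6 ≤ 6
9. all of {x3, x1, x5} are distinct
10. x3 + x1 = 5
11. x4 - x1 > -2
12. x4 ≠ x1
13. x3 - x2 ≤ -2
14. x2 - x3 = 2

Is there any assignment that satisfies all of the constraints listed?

Satisfiable

The assignment x1 = 3, x2 = 4, x3 = 2, x4 = 4, x5 = 4, x6 = 2 works:
  constraint 3 holds since x2 - x4 = 0.
  constraint 4 holds since x1 - x2 = -1.
The rest check out directly.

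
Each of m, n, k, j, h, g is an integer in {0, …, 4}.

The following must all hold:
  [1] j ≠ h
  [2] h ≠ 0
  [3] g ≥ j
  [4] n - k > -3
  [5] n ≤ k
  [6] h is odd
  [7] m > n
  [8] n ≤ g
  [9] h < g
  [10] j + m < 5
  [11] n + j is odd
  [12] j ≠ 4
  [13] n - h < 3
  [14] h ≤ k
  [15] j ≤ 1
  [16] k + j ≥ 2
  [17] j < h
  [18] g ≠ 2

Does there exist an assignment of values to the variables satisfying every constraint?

Try m = 4, n = 3, k = 3, j = 0, h = 3, g = 4.
Check constraint 4: n - k = 0; constraint 10: j + m = 4. The remaining constraints are straightforward to verify.

Satisfiable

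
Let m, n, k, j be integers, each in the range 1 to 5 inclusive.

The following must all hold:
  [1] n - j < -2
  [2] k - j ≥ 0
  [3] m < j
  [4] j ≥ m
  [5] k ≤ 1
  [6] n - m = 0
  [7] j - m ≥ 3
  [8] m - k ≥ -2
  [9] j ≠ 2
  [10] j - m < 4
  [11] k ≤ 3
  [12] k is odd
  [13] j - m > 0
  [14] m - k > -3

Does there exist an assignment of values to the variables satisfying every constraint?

Unsatisfiable

Constraints 2, 7, and 8 give m − k ≥ -2, k − j ≥ 0, j − m ≥ 3.
Adding all 3 inequalities: the left sides telescope to 0, and the right sides sum to (-2) + 0 + 3 = 1. So 0 ≥ 1, which is false.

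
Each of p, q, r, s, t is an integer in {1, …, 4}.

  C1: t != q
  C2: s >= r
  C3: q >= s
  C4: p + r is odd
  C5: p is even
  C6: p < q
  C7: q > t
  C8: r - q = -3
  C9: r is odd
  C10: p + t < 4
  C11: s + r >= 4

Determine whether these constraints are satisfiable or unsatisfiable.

Satisfiable

Try p = 2, q = 4, r = 1, s = 3, t = 1.
Check constraint 8: r - q = -3; constraint 10: p + t = 3. The remaining constraints are straightforward to verify.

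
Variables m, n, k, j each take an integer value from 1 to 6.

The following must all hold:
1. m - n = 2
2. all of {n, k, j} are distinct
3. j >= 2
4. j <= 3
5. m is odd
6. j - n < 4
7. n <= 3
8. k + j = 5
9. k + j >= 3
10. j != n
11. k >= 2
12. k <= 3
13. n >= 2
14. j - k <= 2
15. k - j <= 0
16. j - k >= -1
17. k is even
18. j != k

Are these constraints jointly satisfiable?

Constraints 3, 4, 7, 11, 12, and 13 confine each of n, k, j to the 2 values {2, 3}.
Constraint 2 requires all 3 of them to be distinct, but only 2 values are available — impossible by the pigeonhole principle.

Unsatisfiable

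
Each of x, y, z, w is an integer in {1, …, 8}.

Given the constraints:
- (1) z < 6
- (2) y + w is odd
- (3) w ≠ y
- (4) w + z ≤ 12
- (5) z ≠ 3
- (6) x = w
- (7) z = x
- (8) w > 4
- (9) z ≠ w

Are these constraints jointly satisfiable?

Unsatisfiable

From constraints 6 and 7, z = x = w, so z = w. But constraint 9 says z ≠ w. Contradiction.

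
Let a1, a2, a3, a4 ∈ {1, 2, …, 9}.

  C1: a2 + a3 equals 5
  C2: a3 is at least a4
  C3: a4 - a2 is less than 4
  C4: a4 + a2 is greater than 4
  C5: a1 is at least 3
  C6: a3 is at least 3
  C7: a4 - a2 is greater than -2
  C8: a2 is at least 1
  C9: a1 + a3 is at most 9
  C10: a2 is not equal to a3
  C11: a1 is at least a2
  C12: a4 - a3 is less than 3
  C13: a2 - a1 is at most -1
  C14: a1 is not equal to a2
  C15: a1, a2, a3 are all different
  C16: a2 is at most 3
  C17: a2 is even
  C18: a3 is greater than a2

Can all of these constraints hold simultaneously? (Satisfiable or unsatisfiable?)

Satisfiable

The assignment a1 = 6, a2 = 2, a3 = 3, a4 = 3 works:
  constraint 1 holds since a2 + a3 = 5.
  constraint 3 holds since a4 - a2 = 1.
  constraint 4 holds since a4 + a2 = 5.
The rest check out directly.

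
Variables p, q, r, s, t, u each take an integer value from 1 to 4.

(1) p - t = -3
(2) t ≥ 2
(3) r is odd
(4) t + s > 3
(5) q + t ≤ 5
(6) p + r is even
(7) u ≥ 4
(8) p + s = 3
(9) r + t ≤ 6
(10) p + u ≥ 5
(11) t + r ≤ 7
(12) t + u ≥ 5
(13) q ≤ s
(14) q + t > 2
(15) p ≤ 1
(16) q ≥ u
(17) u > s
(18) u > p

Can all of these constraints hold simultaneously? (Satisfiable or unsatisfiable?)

From constraints 7 and 16: q ≥ u ≥ 4. From constraint 2: t ≥ 2. Hence q + t ≥ 6. But constraint 5 requires q + t ≤ 5, and 5 < 6. Contradiction.

Unsatisfiable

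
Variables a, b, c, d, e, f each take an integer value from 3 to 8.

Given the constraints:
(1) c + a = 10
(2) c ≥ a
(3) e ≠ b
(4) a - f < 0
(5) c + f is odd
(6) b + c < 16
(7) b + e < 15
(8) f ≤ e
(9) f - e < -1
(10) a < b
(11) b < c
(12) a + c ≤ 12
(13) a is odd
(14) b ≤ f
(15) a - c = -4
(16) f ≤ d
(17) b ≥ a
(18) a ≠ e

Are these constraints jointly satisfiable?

Setting (a, b, c, d, e, f) = (3, 6, 7, 6, 8, 6) satisfies everything: constraint 1: c + a = 10; constraint 4: a - f = -3; constraint 6: b + c = 13, and the others follow.

Satisfiable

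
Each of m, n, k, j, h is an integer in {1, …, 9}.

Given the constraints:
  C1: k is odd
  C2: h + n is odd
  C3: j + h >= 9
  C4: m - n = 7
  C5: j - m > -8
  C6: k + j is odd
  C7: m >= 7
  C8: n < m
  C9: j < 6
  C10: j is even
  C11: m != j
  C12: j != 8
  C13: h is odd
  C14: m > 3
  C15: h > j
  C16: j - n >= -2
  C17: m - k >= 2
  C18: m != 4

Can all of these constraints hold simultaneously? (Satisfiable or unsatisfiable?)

Satisfiable

The assignment m = 9, n = 2, k = 7, j = 2, h = 7 works:
  constraint 3 holds since j + h = 9.
  constraint 4 holds since m - n = 7.
The rest check out directly.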